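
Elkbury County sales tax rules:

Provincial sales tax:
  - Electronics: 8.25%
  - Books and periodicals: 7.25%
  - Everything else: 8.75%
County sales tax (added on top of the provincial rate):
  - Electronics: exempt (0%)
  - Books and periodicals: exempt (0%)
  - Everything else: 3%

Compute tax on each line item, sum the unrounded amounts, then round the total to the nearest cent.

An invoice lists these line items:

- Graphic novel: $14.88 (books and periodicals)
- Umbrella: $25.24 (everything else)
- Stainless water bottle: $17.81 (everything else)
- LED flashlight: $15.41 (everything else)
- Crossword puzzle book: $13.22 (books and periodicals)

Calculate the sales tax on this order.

$8.91

Graphic novel $14.88: books and periodicals → 7.25% + 0% county = 7.25% → $1.0788
Umbrella $25.24: everything else → 8.75% + 3% county = 11.75% → $2.9657
Stainless water bottle $17.81: everything else → 8.75% + 3% county = 11.75% → $2.092675
LED flashlight $15.41: everything else → 8.75% + 3% county = 11.75% → $1.810675
Crossword puzzle book $13.22: books and periodicals → 7.25% + 0% county = 7.25% → $0.95845
Unrounded tax sum = $8.9063 → $8.91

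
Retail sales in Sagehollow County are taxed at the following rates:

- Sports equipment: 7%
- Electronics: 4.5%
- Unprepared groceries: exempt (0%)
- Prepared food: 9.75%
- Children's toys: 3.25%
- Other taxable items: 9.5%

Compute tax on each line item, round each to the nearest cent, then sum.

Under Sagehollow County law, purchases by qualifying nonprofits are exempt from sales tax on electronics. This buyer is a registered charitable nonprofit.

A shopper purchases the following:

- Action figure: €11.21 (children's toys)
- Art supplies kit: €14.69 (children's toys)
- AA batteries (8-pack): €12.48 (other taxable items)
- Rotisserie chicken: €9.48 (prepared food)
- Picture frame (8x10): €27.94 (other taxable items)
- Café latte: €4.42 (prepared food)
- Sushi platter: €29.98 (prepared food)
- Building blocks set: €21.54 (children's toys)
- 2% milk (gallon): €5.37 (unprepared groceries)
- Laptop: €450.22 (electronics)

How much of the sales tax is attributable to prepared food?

Rotisserie chicken €9.48: prepared food → 9.75% → €0.92
Café latte €4.42: prepared food → 9.75% → €0.43
Sushi platter €29.98: prepared food → 9.75% → €2.92
Tax on prepared food = €0.92 + €0.43 + €2.92 = €4.27

€4.27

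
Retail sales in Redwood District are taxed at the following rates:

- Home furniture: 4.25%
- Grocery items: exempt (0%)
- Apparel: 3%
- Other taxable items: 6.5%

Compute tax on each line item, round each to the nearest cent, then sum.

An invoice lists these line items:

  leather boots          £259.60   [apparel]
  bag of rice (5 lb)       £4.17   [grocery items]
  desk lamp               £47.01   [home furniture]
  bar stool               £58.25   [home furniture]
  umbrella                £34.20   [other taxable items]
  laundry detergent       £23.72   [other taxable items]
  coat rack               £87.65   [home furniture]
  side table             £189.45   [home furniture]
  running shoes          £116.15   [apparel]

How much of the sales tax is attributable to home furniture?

£16.26

Desk lamp £47.01: home furniture → 4.25% → £2.00
Bar stool £58.25: home furniture → 4.25% → £2.48
Coat rack £87.65: home furniture → 4.25% → £3.73
Side table £189.45: home furniture → 4.25% → £8.05
Tax on home furniture = £2.00 + £2.48 + £3.73 + £8.05 = £16.26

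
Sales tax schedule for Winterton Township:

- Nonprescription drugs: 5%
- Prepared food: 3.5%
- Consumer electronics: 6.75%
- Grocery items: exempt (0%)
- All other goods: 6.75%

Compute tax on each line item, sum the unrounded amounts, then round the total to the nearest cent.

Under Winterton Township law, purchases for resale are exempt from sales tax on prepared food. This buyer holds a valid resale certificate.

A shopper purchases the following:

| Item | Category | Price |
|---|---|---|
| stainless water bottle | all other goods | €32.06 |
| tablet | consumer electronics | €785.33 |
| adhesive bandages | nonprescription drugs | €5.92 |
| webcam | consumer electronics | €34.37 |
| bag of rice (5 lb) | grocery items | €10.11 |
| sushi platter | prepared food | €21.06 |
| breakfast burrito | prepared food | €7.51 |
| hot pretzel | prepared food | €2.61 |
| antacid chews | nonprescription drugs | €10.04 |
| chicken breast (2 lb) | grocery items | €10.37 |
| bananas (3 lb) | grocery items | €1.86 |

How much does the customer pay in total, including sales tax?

€979.53

Stainless water bottle €32.06: all other goods → 6.75% → €2.16405
Tablet €785.33: consumer electronics → 6.75% → €53.009775
Adhesive bandages €5.92: nonprescription drugs → 5% → €0.296
Webcam €34.37: consumer electronics → 6.75% → €2.319975
Bag of rice (5 lb) €10.11: grocery items → 0% → €0.00
Sushi platter €21.06: prepared food, buyer-exempt → 0% → €0.00
Breakfast burrito €7.51: prepared food, buyer-exempt → 0% → €0.00
Hot pretzel €2.61: prepared food, buyer-exempt → 0% → €0.00
Antacid chews €10.04: nonprescription drugs → 5% → €0.502
Chicken breast (2 lb) €10.37: grocery items → 0% → €0.00
Bananas (3 lb) €1.86: grocery items → 0% → €0.00
Subtotal = €921.24; unrounded tax = €58.2918 → €58.29; total due = €979.53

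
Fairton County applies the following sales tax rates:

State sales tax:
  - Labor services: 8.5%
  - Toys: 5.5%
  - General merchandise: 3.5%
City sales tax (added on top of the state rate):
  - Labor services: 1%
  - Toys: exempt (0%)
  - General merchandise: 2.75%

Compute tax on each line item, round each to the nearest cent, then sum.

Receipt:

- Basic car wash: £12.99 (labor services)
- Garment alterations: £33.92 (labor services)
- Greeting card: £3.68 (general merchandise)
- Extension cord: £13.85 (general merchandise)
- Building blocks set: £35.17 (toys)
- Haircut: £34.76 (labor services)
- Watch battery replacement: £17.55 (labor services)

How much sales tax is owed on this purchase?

£12.45

Basic car wash £12.99: labor services → 8.5% + 1% city = 9.5% → £1.23
Garment alterations £33.92: labor services → 8.5% + 1% city = 9.5% → £3.22
Greeting card £3.68: general merchandise → 3.5% + 2.75% city = 6.25% → £0.23
Extension cord £13.85: general merchandise → 3.5% + 2.75% city = 6.25% → £0.87
Building blocks set £35.17: toys → 5.5% + 0% city = 5.5% → £1.93
Haircut £34.76: labor services → 8.5% + 1% city = 9.5% → £3.30
Watch battery replacement £17.55: labor services → 8.5% + 1% city = 9.5% → £1.67
Total tax = £1.23 + £3.22 + £0.23 + £0.87 + £1.93 + £3.30 + £1.67 = £12.45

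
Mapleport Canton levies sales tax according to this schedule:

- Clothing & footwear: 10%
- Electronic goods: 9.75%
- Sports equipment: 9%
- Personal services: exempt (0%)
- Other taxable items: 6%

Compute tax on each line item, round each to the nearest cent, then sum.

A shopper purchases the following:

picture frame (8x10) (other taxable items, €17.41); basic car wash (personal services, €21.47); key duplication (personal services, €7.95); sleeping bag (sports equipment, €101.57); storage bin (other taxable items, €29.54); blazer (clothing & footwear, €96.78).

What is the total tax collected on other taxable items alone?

Picture frame (8x10) €17.41: other taxable items → 6% → €1.04
Storage bin €29.54: other taxable items → 6% → €1.77
Tax on other taxable items = €1.04 + €1.77 = €2.81

€2.81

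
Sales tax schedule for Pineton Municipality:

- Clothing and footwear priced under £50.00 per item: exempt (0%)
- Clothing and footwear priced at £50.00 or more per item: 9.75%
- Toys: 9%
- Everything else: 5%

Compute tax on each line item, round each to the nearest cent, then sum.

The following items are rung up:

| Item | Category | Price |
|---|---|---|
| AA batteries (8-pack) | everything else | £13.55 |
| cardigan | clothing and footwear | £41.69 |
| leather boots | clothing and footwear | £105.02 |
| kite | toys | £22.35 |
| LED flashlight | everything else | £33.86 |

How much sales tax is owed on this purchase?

AA batteries (8-pack) £13.55: everything else → 5% → £0.68
Cardigan £41.69: clothing and footwear, under £50.00 → 0% → £0.00
Leather boots £105.02: clothing and footwear, £50.00 or more → 9.75% → £10.24
Kite £22.35: toys → 9% → £2.01
LED flashlight £33.86: everything else → 5% → £1.69
Total tax = £0.68 + £10.24 + £2.01 + £1.69 = £14.62

£14.62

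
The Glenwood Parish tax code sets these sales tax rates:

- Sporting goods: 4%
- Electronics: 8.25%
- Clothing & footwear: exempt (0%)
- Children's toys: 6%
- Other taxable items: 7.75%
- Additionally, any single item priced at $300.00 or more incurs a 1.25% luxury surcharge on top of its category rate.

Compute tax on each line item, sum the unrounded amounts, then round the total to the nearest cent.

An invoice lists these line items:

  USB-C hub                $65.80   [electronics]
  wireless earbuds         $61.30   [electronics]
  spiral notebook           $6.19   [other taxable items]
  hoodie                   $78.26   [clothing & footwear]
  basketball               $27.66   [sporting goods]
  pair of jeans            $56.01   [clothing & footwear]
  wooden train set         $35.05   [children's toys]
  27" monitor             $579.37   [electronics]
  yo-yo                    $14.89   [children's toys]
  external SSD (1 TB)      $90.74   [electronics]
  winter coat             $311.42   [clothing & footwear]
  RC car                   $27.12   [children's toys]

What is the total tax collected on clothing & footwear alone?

$3.89

Hoodie $78.26: clothing & footwear → 0% → $0.00
Pair of jeans $56.01: clothing & footwear → 0% → $0.00
Winter coat $311.42: clothing & footwear → 0% + 1.25% surcharge = 1.25% → $3.89275
Tax on clothing & footwear: unrounded sum = $3.89275 → $3.89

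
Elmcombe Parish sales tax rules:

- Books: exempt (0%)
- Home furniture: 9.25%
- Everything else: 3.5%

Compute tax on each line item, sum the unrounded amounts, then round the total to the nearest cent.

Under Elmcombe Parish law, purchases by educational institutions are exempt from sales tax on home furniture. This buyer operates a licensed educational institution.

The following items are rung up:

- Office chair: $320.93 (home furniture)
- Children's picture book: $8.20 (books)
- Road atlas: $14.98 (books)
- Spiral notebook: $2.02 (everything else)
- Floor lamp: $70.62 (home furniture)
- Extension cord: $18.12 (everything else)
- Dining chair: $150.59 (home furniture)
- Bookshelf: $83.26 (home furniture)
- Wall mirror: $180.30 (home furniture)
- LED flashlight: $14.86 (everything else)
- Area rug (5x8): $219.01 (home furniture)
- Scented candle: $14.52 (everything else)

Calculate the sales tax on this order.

Office chair $320.93: home furniture, buyer-exempt → 0% → $0.00
Children's picture book $8.20: books → 0% → $0.00
Road atlas $14.98: books → 0% → $0.00
Spiral notebook $2.02: everything else → 3.5% → $0.0707
Floor lamp $70.62: home furniture, buyer-exempt → 0% → $0.00
Extension cord $18.12: everything else → 3.5% → $0.6342
Dining chair $150.59: home furniture, buyer-exempt → 0% → $0.00
Bookshelf $83.26: home furniture, buyer-exempt → 0% → $0.00
Wall mirror $180.30: home furniture, buyer-exempt → 0% → $0.00
LED flashlight $14.86: everything else → 3.5% → $0.5201
Area rug (5x8) $219.01: home furniture, buyer-exempt → 0% → $0.00
Scented candle $14.52: everything else → 3.5% → $0.5082
Unrounded tax sum = $1.7332 → $1.73

$1.73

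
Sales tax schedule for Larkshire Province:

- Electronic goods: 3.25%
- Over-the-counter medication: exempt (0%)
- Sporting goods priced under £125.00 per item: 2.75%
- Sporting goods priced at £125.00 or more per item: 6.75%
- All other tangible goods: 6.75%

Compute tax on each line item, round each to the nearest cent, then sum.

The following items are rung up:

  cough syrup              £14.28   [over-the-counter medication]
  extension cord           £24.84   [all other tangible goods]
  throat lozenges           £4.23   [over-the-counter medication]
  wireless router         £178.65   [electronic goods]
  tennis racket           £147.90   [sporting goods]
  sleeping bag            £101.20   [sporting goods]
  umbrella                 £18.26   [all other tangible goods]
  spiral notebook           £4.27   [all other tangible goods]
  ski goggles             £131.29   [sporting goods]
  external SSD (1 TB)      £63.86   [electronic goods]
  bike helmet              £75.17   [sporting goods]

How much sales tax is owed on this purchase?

Cough syrup £14.28: over-the-counter medication → 0% → £0.00
Extension cord £24.84: all other tangible goods → 6.75% → £1.68
Throat lozenges £4.23: over-the-counter medication → 0% → £0.00
Wireless router £178.65: electronic goods → 3.25% → £5.81
Tennis racket £147.90: sporting goods, £125.00 or more → 6.75% → £9.98
Sleeping bag £101.20: sporting goods, under £125.00 → 2.75% → £2.78
Umbrella £18.26: all other tangible goods → 6.75% → £1.23
Spiral notebook £4.27: all other tangible goods → 6.75% → £0.29
Ski goggles £131.29: sporting goods, £125.00 or more → 6.75% → £8.86
External SSD (1 TB) £63.86: electronic goods → 3.25% → £2.08
Bike helmet £75.17: sporting goods, under £125.00 → 2.75% → £2.07
Total tax = £1.68 + £5.81 + £9.98 + £2.78 + £1.23 + £0.29 + £8.86 + £2.08 + £2.07 = £34.78

£34.78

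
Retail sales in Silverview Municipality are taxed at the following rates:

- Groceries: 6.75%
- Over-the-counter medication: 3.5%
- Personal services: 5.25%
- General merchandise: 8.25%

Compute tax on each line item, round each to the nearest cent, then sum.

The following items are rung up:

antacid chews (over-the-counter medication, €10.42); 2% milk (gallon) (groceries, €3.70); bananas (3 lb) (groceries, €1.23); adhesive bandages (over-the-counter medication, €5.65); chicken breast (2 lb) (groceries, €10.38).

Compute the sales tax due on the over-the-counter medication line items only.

€0.56

Antacid chews €10.42: over-the-counter medication → 3.5% → €0.36
Adhesive bandages €5.65: over-the-counter medication → 3.5% → €0.20
Tax on over-the-counter medication = €0.36 + €0.20 = €0.56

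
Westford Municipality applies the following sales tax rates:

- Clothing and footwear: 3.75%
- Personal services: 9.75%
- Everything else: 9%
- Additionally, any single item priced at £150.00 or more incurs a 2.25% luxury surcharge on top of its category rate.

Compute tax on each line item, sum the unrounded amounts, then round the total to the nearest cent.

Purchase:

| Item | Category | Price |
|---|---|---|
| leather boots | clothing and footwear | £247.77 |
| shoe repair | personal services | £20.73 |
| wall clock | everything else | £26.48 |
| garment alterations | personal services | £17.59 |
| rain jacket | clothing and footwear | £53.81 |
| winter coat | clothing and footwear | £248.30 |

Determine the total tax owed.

Leather boots £247.77: clothing and footwear → 3.75% + 2.25% surcharge = 6% → £14.8662
Shoe repair £20.73: personal services → 9.75% → £2.021175
Wall clock £26.48: everything else → 9% → £2.3832
Garment alterations £17.59: personal services → 9.75% → £1.715025
Rain jacket £53.81: clothing and footwear → 3.75% → £2.017875
Winter coat £248.30: clothing and footwear → 3.75% + 2.25% surcharge = 6% → £14.898
Unrounded tax sum = £37.901475 → £37.90

£37.90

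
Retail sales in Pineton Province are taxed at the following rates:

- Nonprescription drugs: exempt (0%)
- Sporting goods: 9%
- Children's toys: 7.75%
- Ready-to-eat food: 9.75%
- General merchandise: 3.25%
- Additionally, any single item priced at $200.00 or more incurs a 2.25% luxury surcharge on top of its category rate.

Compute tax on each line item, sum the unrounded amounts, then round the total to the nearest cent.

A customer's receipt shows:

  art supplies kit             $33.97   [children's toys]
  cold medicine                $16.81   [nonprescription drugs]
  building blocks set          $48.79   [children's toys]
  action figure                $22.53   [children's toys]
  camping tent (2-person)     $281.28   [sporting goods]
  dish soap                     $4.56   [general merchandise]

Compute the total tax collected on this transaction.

Art supplies kit $33.97: children's toys → 7.75% → $2.632675
Cold medicine $16.81: nonprescription drugs → 0% → $0.00
Building blocks set $48.79: children's toys → 7.75% → $3.781225
Action figure $22.53: children's toys → 7.75% → $1.746075
Camping tent (2-person) $281.28: sporting goods → 9% + 2.25% surcharge = 11.25% → $31.644
Dish soap $4.56: general merchandise → 3.25% → $0.1482
Unrounded tax sum = $39.952175 → $39.95

$39.95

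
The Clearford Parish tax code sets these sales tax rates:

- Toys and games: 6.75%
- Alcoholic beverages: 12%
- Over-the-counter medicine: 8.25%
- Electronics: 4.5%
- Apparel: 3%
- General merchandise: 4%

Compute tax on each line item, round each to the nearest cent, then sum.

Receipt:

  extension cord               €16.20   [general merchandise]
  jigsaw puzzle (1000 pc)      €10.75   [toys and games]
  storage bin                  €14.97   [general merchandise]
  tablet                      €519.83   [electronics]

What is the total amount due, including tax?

€587.12

Extension cord €16.20: general merchandise → 4% → €0.65
Jigsaw puzzle (1000 pc) €10.75: toys and games → 6.75% → €0.73
Storage bin €14.97: general merchandise → 4% → €0.60
Tablet €519.83: electronics → 4.5% → €23.39
Subtotal = €561.75; tax = €25.37; total due = €587.12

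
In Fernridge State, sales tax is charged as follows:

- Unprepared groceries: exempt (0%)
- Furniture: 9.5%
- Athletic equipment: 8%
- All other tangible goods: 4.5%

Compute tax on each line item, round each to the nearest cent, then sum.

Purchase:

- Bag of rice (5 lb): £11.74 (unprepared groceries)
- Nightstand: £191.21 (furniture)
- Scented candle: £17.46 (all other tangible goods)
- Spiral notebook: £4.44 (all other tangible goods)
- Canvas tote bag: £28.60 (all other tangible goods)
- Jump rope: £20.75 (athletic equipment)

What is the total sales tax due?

Bag of rice (5 lb) £11.74: unprepared groceries → 0% → £0.00
Nightstand £191.21: furniture → 9.5% → £18.16
Scented candle £17.46: all other tangible goods → 4.5% → £0.79
Spiral notebook £4.44: all other tangible goods → 4.5% → £0.20
Canvas tote bag £28.60: all other tangible goods → 4.5% → £1.29
Jump rope £20.75: athletic equipment → 8% → £1.66
Total tax = £18.16 + £0.79 + £0.20 + £1.29 + £1.66 = £22.10

£22.10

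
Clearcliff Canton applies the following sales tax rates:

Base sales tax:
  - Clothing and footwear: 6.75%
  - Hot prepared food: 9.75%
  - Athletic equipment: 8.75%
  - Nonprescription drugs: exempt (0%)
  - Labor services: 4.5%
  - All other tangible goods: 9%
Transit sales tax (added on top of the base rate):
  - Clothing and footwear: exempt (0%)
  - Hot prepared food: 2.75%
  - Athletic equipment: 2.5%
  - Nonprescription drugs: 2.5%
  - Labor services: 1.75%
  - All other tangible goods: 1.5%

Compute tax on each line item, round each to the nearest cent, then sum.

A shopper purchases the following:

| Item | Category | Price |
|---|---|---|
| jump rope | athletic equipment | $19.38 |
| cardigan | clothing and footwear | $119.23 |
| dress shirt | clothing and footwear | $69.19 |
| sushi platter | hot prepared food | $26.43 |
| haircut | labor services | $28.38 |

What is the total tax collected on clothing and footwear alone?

Cardigan $119.23: clothing and footwear → 6.75% + 0% transit = 6.75% → $8.05
Dress shirt $69.19: clothing and footwear → 6.75% + 0% transit = 6.75% → $4.67
Tax on clothing and footwear = $8.05 + $4.67 = $12.72

$12.72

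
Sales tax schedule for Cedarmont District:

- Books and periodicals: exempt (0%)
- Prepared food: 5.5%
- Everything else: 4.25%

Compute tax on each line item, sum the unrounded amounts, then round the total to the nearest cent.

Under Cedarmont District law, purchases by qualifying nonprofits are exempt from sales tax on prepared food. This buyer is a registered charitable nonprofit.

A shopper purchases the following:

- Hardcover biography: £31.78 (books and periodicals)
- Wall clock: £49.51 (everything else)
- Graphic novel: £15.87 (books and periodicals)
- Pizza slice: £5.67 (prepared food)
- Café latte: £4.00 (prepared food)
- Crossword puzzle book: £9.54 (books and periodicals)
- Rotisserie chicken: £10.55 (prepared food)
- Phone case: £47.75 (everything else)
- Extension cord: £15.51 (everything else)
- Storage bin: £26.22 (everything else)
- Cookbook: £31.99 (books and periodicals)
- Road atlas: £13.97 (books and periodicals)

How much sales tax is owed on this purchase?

Hardcover biography £31.78: books and periodicals → 0% → £0.00
Wall clock £49.51: everything else → 4.25% → £2.104175
Graphic novel £15.87: books and periodicals → 0% → £0.00
Pizza slice £5.67: prepared food, buyer-exempt → 0% → £0.00
Café latte £4.00: prepared food, buyer-exempt → 0% → £0.00
Crossword puzzle book £9.54: books and periodicals → 0% → £0.00
Rotisserie chicken £10.55: prepared food, buyer-exempt → 0% → £0.00
Phone case £47.75: everything else → 4.25% → £2.029375
Extension cord £15.51: everything else → 4.25% → £0.659175
Storage bin £26.22: everything else → 4.25% → £1.11435
Cookbook £31.99: books and periodicals → 0% → £0.00
Road atlas £13.97: books and periodicals → 0% → £0.00
Unrounded tax sum = £5.907075 → £5.91

£5.91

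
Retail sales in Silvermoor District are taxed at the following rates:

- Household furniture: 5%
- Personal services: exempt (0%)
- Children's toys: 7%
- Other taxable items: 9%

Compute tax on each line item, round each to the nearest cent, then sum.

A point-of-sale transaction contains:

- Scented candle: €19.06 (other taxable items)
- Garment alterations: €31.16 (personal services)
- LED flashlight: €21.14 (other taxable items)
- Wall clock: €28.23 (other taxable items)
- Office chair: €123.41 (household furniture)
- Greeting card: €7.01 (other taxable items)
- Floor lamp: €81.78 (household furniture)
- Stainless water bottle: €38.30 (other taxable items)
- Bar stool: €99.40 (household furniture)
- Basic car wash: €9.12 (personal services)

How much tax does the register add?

€25.47

Scented candle €19.06: other taxable items → 9% → €1.72
Garment alterations €31.16: personal services → 0% → €0.00
LED flashlight €21.14: other taxable items → 9% → €1.90
Wall clock €28.23: other taxable items → 9% → €2.54
Office chair €123.41: household furniture → 5% → €6.17
Greeting card €7.01: other taxable items → 9% → €0.63
Floor lamp €81.78: household furniture → 5% → €4.09
Stainless water bottle €38.30: other taxable items → 9% → €3.45
Bar stool €99.40: household furniture → 5% → €4.97
Basic car wash €9.12: personal services → 0% → €0.00
Total tax = €1.72 + €1.90 + €2.54 + €6.17 + €0.63 + €4.09 + €3.45 + €4.97 = €25.47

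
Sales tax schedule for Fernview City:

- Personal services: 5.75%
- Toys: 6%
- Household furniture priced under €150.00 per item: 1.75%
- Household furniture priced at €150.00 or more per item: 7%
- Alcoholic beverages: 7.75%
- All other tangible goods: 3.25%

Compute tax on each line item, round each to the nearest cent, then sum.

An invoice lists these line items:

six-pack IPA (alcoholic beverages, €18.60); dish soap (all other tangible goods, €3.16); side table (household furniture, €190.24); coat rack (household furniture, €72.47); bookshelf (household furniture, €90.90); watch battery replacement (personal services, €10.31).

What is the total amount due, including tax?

Six-pack IPA €18.60: alcoholic beverages → 7.75% → €1.44
Dish soap €3.16: all other tangible goods → 3.25% → €0.10
Side table €190.24: household furniture, €150.00 or more → 7% → €13.32
Coat rack €72.47: household furniture, under €150.00 → 1.75% → €1.27
Bookshelf €90.90: household furniture, under €150.00 → 1.75% → €1.59
Watch battery replacement €10.31: personal services → 5.75% → €0.59
Subtotal = €385.68; tax = €18.31; total due = €403.99

€403.99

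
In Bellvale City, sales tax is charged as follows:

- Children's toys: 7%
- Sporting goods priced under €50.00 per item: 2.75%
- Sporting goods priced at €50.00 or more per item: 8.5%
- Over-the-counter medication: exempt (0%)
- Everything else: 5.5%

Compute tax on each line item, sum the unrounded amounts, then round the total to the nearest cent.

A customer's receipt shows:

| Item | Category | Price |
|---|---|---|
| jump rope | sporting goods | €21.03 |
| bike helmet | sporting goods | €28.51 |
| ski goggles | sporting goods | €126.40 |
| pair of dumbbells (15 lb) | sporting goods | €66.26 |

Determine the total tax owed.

Jump rope €21.03: sporting goods, under €50.00 → 2.75% → €0.578325
Bike helmet €28.51: sporting goods, under €50.00 → 2.75% → €0.784025
Ski goggles €126.40: sporting goods, €50.00 or more → 8.5% → €10.744
Pair of dumbbells (15 lb) €66.26: sporting goods, €50.00 or more → 8.5% → €5.6321
Unrounded tax sum = €17.73845 → €17.74

€17.74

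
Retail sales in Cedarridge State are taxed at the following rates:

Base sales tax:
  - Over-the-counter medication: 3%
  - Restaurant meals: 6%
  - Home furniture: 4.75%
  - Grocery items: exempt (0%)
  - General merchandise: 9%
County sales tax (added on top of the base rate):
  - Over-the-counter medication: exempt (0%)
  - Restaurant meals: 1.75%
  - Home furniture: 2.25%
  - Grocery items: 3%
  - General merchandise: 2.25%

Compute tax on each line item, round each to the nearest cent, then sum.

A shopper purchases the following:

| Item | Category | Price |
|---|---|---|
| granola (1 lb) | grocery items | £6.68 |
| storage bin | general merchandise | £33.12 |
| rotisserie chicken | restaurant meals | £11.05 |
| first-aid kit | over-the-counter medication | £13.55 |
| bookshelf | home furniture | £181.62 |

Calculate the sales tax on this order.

Granola (1 lb) £6.68: grocery items → 0% + 3% county = 3% → £0.20
Storage bin £33.12: general merchandise → 9% + 2.25% county = 11.25% → £3.73
Rotisserie chicken £11.05: restaurant meals → 6% + 1.75% county = 7.75% → £0.86
First-aid kit £13.55: over-the-counter medication → 3% + 0% county = 3% → £0.41
Bookshelf £181.62: home furniture → 4.75% + 2.25% county = 7% → £12.71
Total tax = £0.20 + £3.73 + £0.86 + £0.41 + £12.71 = £17.91

£17.91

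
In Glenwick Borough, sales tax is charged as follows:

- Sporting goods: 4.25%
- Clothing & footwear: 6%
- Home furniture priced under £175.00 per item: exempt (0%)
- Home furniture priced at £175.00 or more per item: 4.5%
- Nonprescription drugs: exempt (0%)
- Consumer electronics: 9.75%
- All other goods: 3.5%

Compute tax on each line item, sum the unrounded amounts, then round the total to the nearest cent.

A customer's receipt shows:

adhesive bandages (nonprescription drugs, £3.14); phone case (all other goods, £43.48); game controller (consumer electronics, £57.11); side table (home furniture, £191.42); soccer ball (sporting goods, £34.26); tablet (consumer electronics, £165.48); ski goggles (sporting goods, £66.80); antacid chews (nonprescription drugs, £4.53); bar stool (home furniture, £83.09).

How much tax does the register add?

Adhesive bandages £3.14: nonprescription drugs → 0% → £0.00
Phone case £43.48: all other goods → 3.5% → £1.5218
Game controller £57.11: consumer electronics → 9.75% → £5.568225
Side table £191.42: home furniture, £175.00 or more → 4.5% → £8.6139
Soccer ball £34.26: sporting goods → 4.25% → £1.45605
Tablet £165.48: consumer electronics → 9.75% → £16.1343
Ski goggles £66.80: sporting goods → 4.25% → £2.839
Antacid chews £4.53: nonprescription drugs → 0% → £0.00
Bar stool £83.09: home furniture, under £175.00 → 0% → £0.00
Unrounded tax sum = £36.133275 → £36.13

£36.13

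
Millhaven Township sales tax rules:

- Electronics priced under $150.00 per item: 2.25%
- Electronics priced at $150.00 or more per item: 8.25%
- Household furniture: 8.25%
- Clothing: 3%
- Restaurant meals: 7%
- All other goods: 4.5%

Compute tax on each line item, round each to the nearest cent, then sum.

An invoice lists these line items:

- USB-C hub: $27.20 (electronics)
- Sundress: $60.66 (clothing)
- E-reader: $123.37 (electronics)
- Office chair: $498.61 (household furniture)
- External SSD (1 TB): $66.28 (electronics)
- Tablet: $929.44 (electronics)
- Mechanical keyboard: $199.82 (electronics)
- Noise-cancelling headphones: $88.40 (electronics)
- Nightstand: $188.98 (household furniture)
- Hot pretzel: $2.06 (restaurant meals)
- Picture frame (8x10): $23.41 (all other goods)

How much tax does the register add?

USB-C hub $27.20: electronics, under $150.00 → 2.25% → $0.61
Sundress $60.66: clothing → 3% → $1.82
E-reader $123.37: electronics, under $150.00 → 2.25% → $2.78
Office chair $498.61: household furniture → 8.25% → $41.14
External SSD (1 TB) $66.28: electronics, under $150.00 → 2.25% → $1.49
Tablet $929.44: electronics, $150.00 or more → 8.25% → $76.68
Mechanical keyboard $199.82: electronics, $150.00 or more → 8.25% → $16.49
Noise-cancelling headphones $88.40: electronics, under $150.00 → 2.25% → $1.99
Nightstand $188.98: household furniture → 8.25% → $15.59
Hot pretzel $2.06: restaurant meals → 7% → $0.14
Picture frame (8x10) $23.41: all other goods → 4.5% → $1.05
Total tax = $0.61 + $1.82 + $2.78 + $41.14 + $1.49 + $76.68 + $16.49 + $1.99 + $15.59 + $0.14 + $1.05 = $159.78

$159.78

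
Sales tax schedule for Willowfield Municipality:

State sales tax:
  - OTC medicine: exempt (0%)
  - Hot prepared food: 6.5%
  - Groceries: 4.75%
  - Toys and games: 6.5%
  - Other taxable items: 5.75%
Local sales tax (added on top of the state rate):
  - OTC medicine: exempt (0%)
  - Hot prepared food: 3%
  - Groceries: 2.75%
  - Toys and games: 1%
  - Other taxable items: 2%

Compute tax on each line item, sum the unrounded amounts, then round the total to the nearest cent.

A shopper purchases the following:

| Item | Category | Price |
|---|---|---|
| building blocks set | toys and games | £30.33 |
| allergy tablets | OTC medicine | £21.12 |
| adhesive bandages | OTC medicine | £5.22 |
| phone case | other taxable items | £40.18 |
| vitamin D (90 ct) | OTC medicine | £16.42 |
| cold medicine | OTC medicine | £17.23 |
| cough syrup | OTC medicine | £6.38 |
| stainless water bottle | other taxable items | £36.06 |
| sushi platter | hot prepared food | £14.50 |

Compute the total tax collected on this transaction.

Building blocks set £30.33: toys and games → 6.5% + 1% local = 7.5% → £2.27475
Allergy tablets £21.12: OTC medicine → 0% + 0% local = 0% → £0.00
Adhesive bandages £5.22: OTC medicine → 0% + 0% local = 0% → £0.00
Phone case £40.18: other taxable items → 5.75% + 2% local = 7.75% → £3.11395
Vitamin D (90 ct) £16.42: OTC medicine → 0% + 0% local = 0% → £0.00
Cold medicine £17.23: OTC medicine → 0% + 0% local = 0% → £0.00
Cough syrup £6.38: OTC medicine → 0% + 0% local = 0% → £0.00
Stainless water bottle £36.06: other taxable items → 5.75% + 2% local = 7.75% → £2.79465
Sushi platter £14.50: hot prepared food → 6.5% + 3% local = 9.5% → £1.3775
Unrounded tax sum = £9.56085 → £9.56

£9.56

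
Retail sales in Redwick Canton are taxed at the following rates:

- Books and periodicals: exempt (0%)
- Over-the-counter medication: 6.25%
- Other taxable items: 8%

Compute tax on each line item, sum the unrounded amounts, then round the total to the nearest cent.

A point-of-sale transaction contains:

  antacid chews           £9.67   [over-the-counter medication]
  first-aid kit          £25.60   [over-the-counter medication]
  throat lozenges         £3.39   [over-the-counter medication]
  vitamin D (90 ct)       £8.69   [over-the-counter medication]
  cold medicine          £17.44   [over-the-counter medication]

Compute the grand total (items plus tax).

£68.84

Antacid chews £9.67: over-the-counter medication → 6.25% → £0.604375
First-aid kit £25.60: over-the-counter medication → 6.25% → £1.60
Throat lozenges £3.39: over-the-counter medication → 6.25% → £0.211875
Vitamin D (90 ct) £8.69: over-the-counter medication → 6.25% → £0.543125
Cold medicine £17.44: over-the-counter medication → 6.25% → £1.09
Subtotal = £64.79; unrounded tax = £4.049375 → £4.05; total due = £68.84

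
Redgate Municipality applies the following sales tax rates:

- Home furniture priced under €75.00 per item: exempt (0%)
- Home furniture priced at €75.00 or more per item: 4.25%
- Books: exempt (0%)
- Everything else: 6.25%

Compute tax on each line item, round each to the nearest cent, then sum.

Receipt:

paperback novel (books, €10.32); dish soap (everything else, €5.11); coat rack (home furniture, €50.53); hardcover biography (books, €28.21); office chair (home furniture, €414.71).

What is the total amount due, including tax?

Paperback novel €10.32: books → 0% → €0.00
Dish soap €5.11: everything else → 6.25% → €0.32
Coat rack €50.53: home furniture, under €75.00 → 0% → €0.00
Hardcover biography €28.21: books → 0% → €0.00
Office chair €414.71: home furniture, €75.00 or more → 4.25% → €17.63
Subtotal = €508.88; tax = €17.95; total due = €526.83

€526.83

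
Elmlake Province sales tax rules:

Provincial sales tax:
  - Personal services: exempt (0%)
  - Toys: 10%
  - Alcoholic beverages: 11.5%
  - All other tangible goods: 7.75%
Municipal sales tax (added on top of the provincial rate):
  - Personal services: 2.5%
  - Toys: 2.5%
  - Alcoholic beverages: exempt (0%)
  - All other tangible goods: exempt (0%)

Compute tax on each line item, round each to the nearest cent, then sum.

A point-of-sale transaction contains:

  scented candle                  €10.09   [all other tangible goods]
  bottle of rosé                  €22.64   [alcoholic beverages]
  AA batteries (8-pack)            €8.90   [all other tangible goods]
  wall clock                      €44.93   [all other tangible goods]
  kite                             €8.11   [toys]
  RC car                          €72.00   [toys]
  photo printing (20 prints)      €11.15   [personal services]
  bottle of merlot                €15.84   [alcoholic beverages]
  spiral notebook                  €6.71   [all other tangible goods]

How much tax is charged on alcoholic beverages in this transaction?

Bottle of rosé €22.64: alcoholic beverages → 11.5% + 0% municipal = 11.5% → €2.60
Bottle of merlot €15.84: alcoholic beverages → 11.5% + 0% municipal = 11.5% → €1.82
Tax on alcoholic beverages = €2.60 + €1.82 = €4.42

€4.42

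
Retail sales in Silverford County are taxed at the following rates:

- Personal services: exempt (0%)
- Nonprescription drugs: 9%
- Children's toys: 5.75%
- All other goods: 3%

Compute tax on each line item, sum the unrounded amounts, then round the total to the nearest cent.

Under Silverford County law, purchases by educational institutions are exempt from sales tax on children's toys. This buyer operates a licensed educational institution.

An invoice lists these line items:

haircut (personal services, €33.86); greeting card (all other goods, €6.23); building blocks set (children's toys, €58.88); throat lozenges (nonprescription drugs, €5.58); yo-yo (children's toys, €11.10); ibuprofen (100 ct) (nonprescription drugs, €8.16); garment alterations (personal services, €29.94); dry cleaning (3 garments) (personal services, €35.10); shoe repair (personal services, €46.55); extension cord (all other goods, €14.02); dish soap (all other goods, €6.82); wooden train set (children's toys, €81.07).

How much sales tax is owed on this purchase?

€2.05

Haircut €33.86: personal services → 0% → €0.00
Greeting card €6.23: all other goods → 3% → €0.1869
Building blocks set €58.88: children's toys, buyer-exempt → 0% → €0.00
Throat lozenges €5.58: nonprescription drugs → 9% → €0.5022
Yo-yo €11.10: children's toys, buyer-exempt → 0% → €0.00
Ibuprofen (100 ct) €8.16: nonprescription drugs → 9% → €0.7344
Garment alterations €29.94: personal services → 0% → €0.00
Dry cleaning (3 garments) €35.10: personal services → 0% → €0.00
Shoe repair €46.55: personal services → 0% → €0.00
Extension cord €14.02: all other goods → 3% → €0.4206
Dish soap €6.82: all other goods → 3% → €0.2046
Wooden train set €81.07: children's toys, buyer-exempt → 0% → €0.00
Unrounded tax sum = €2.0487 → €2.05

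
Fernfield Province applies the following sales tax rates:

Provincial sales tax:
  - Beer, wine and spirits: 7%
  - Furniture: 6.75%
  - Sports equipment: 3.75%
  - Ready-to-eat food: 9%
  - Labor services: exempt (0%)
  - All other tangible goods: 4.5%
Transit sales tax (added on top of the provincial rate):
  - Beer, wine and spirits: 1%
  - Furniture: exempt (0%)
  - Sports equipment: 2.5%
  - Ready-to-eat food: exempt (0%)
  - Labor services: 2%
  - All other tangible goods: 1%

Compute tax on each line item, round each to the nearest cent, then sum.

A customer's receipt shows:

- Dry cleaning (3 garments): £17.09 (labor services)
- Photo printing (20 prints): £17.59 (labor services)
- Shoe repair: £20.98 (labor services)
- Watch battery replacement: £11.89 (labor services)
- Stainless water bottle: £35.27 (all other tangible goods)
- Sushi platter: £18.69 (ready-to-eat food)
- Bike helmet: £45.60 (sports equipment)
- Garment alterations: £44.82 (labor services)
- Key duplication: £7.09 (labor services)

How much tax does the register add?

£8.86

Dry cleaning (3 garments) £17.09: labor services → 0% + 2% transit = 2% → £0.34
Photo printing (20 prints) £17.59: labor services → 0% + 2% transit = 2% → £0.35
Shoe repair £20.98: labor services → 0% + 2% transit = 2% → £0.42
Watch battery replacement £11.89: labor services → 0% + 2% transit = 2% → £0.24
Stainless water bottle £35.27: all other tangible goods → 4.5% + 1% transit = 5.5% → £1.94
Sushi platter £18.69: ready-to-eat food → 9% + 0% transit = 9% → £1.68
Bike helmet £45.60: sports equipment → 3.75% + 2.5% transit = 6.25% → £2.85
Garment alterations £44.82: labor services → 0% + 2% transit = 2% → £0.90
Key duplication £7.09: labor services → 0% + 2% transit = 2% → £0.14
Total tax = £0.34 + £0.35 + £0.42 + £0.24 + £1.94 + £1.68 + £2.85 + £0.90 + £0.14 = £8.86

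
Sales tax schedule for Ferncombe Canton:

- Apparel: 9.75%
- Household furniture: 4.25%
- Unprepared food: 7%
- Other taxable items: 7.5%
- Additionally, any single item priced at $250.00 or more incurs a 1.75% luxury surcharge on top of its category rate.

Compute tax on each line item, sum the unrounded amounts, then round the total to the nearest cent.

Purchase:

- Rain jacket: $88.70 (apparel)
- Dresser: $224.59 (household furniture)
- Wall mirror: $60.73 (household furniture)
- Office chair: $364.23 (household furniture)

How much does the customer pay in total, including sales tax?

Rain jacket $88.70: apparel → 9.75% → $8.64825
Dresser $224.59: household furniture → 4.25% → $9.545075
Wall mirror $60.73: household furniture → 4.25% → $2.581025
Office chair $364.23: household furniture → 4.25% + 1.75% surcharge = 6% → $21.8538
Subtotal = $738.25; unrounded tax = $42.62815 → $42.63; total due = $780.88

$780.88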